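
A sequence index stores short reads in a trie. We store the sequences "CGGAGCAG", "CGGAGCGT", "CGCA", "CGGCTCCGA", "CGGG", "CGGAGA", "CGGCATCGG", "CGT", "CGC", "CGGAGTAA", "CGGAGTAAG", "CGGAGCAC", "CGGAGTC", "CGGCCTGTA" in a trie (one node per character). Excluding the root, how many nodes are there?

Trie structure (* marks end of a word):
(root)
└─ C
   └─ G
      ├─ C *
      │  └─ A *
      ├─ G
      │  ├─ A
      │  │  └─ G
      │  │     ├─ A *
      │  │     ├─ C
      │  │     │  ├─ A
      │  │     │  │  ├─ C *
      │  │     │  │  └─ G *
      │  │     │  └─ G
      │  │     │     └─ T *
      │  │     └─ T
      │  │        ├─ A
      │  │        │  └─ A *
      │  │        │     └─ G *
      │  │        └─ C *
      │  ├─ C
      │  │  ├─ A
      │  │  │  └─ T
      │  │  │     └─ C
      │  │  │        └─ G
      │  │  │           └─ G *
      │  │  ├─ C
      │  │  │  └─ T
      │  │  │     └─ G
      │  │  │        └─ T
      │  │  │           └─ A *
      │  │  └─ T
      │  │     └─ C
      │  │        └─ C
      │  │           └─ G
      │  │              └─ A *
      │  └─ G *
      └─ T *
Counting every labelled node above: 37.

37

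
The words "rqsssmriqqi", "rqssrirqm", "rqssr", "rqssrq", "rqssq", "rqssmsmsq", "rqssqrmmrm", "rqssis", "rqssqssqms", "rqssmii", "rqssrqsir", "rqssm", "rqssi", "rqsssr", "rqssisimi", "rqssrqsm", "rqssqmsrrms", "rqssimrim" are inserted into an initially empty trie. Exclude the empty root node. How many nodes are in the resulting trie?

Insert word by word; a character creates a node only if that edge doesn't already exist:
  "rqsssmriqqi" → 11 new (r, q, s, s, s, m, r, i, q, q, i)
  "rqssrirqm" → prefix "rqss" already present; 5 new (r, i, r, q, m)
  "rqssr" → prefix "rqssr" already present; 0 new (none)
  "rqssrq" → prefix "rqssr" already present; 1 new (q)
  "rqssq" → prefix "rqss" already present; 1 new (q)
  "rqssmsmsq" → prefix "rqss" already present; 5 new (m, s, m, s, q)
  "rqssqrmmrm" → prefix "rqssq" already present; 5 new (r, m, m, r, m)
  "rqssis" → prefix "rqss" already present; 2 new (i, s)
  "rqssqssqms" → prefix "rqssq" already present; 5 new (s, s, q, m, s)
  "rqssmii" → prefix "rqssm" already present; 2 new (i, i)
  "rqssrqsir" → prefix "rqssrq" already present; 3 new (s, i, r)
  "rqssm" → prefix "rqssm" already present; 0 new (none)
  "rqssi" → prefix "rqssi" already present; 0 new (none)
  "rqsssr" → prefix "rqsss" already present; 1 new (r)
  "rqssisimi" → prefix "rqssis" already present; 3 new (i, m, i)
  "rqssrqsm" → prefix "rqssrqs" already present; 1 new (m)
  "rqssqmsrrms" → prefix "rqssq" already present; 6 new (m, s, r, r, m, s)
  "rqssimrim" → prefix "rqssi" already present; 4 new (m, r, i, m)
Total nodes = 11 + 5 + 0 + 1 + 1 + 5 + 5 + 2 + 5 + 2 + 3 + 0 + 0 + 1 + 3 + 1 + 6 + 4 = 55

55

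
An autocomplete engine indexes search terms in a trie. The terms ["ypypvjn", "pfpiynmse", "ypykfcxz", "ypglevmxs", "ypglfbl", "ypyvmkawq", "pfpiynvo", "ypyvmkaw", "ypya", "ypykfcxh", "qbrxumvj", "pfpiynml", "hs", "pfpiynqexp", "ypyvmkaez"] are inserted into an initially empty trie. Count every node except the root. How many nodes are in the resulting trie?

58

Trace insertions, counting only characters that open a new branch:
  "ypypvjn" → 7 new (y, p, y, p, v, j, n)
  "pfpiynmse" → 9 new (p, f, p, i, y, n, m, s, e)
  "ypykfcxz" → prefix "ypy" already present; 5 new (k, f, c, x, z)
  "ypglevmxs" → prefix "yp" already present; 7 new (g, l, e, v, m, x, s)
  "ypglfbl" → prefix "ypgl" already present; 3 new (f, b, l)
  "ypyvmkawq" → prefix "ypy" already present; 6 new (v, m, k, a, w, q)
  "pfpiynvo" → prefix "pfpiyn" already present; 2 new (v, o)
  "ypyvmkaw" → prefix "ypyvmkaw" already present; 0 new (none)
  "ypya" → prefix "ypy" already present; 1 new (a)
  "ypykfcxh" → prefix "ypykfcx" already present; 1 new (h)
  "qbrxumvj" → 8 new (q, b, r, x, u, m, v, j)
  "pfpiynml" → prefix "pfpiynm" already present; 1 new (l)
  "hs" → 2 new (h, s)
  "pfpiynqexp" → prefix "pfpiyn" already present; 4 new (q, e, x, p)
  "ypyvmkaez" → prefix "ypyvmka" already present; 2 new (e, z)
Total nodes = 7 + 9 + 5 + 7 + 3 + 6 + 2 + 0 + 1 + 1 + 8 + 1 + 2 + 4 + 2 = 58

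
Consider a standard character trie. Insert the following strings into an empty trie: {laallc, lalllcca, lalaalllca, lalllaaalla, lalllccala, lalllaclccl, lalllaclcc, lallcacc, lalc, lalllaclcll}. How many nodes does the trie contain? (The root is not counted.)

39

Count nodes per top-level branch (shared prefixes stored once):
  'l'-branch (laallc, lalaalllca, lalc, lallcacc, lalllaaalla, lalllaclcc, lalllaclccl, lalllaclcll, lalllcca, lalllccala): 39 nodes
Sum: 39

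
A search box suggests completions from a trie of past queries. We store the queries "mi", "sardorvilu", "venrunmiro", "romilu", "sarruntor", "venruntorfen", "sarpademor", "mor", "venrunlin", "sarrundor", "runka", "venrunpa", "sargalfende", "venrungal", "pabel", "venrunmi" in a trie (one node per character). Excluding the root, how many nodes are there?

77

Insert word by word; a character creates a node only if that edge doesn't already exist:
  "mi" → 2 new (m, i)
  "sardorvilu" → 10 new (s, a, r, d, o, r, v, i, l, u)
  "venrunmiro" → 10 new (v, e, n, r, u, n, m, i, r, o)
  "romilu" → 6 new (r, o, m, i, l, u)
  "sarruntor" → prefix "sar" already present; 6 new (r, u, n, t, o, r)
  "venruntorfen" → prefix "venrun" already present; 6 new (t, o, r, f, e, n)
  "sarpademor" → prefix "sar" already present; 7 new (p, a, d, e, m, o, r)
  "mor" → prefix "m" already present; 2 new (o, r)
  "venrunlin" → prefix "venrun" already present; 3 new (l, i, n)
  "sarrundor" → prefix "sarrun" already present; 3 new (d, o, r)
  "runka" → prefix "r" already present; 4 new (u, n, k, a)
  "venrunpa" → prefix "venrun" already present; 2 new (p, a)
  "sargalfende" → prefix "sar" already present; 8 new (g, a, l, f, e, n, d, e)
  "venrungal" → prefix "venrun" already present; 3 new (g, a, l)
  "pabel" → 5 new (p, a, b, e, l)
  "venrunmi" → prefix "venrunmi" already present; 0 new (none)
Total nodes = 2 + 10 + 10 + 6 + 6 + 6 + 7 + 2 + 3 + 3 + 4 + 2 + 8 + 3 + 5 + 0 = 77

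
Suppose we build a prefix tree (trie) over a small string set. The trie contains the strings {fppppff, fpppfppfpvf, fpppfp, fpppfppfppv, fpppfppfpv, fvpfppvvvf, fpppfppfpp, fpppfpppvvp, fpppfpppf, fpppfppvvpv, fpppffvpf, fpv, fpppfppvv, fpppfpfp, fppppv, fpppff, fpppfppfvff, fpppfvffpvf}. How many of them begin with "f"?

18

Traverse to the node for "f", then collect every word in that subtree.
Matches: "fpppff", "fpppffvpf", "fpppfp", "fpppfpfp", "fpppfppfpp", "fpppfppfppv", "fpppfppfpv", "fpppfppfpvf", "fpppfppfvff", "fpppfpppf", "fpppfpppvvp", "fpppfppvv", "fpppfppvvpv", "fpppfvffpvf", "fppppff", "fppppv", "fpv", "fvpfppvvvf"
Count: 18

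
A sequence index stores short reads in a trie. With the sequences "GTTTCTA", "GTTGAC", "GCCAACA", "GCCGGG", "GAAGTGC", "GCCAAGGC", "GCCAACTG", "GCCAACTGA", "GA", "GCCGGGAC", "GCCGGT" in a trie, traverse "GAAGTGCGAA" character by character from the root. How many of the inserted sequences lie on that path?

2

Walk "GAAGTGCGAA" from the root; an end-of-word marker is hit whenever a stored word is a prefix of "GAAGTGCGAA".
Prefixes of the query that are stored words: "GA", "GAAGTGC"
Count: 2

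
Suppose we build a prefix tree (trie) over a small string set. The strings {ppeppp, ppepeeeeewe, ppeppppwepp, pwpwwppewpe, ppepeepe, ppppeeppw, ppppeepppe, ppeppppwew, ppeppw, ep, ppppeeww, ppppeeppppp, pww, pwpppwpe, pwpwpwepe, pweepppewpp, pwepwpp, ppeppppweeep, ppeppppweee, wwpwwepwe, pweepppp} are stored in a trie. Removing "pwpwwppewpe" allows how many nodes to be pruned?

7

Walk "pwpwwppewpe" from the leaf back toward the root, removing each node that no remaining word uses.
The suffix "wppewpe" (7 nodes) is used only by "pwpwwppewpe"; the node for "pwpw" still has the child "p", so pruning stops there.
Nodes removed: 7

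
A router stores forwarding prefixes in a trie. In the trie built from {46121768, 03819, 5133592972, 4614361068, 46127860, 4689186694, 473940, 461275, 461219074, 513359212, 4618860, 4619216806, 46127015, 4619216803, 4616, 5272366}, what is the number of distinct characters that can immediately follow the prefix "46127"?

3

Follow the path "46127" to its node, then look at its outgoing edges.
Characters that immediately follow "46127" among the stored strings: {0, 5, 8}.
That node has 3 child edges.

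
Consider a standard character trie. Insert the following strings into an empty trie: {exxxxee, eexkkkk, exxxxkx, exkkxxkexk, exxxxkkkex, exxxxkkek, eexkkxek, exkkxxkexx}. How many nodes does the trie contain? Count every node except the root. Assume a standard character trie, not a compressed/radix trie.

33

For each word, the new-node count is its length minus the longest prefix already in the trie:
  "exxxxee" → 7 new (e, x, x, x, x, e, e)
  "eexkkkk" → prefix "e" already present; 6 new (e, x, k, k, k, k)
  "exxxxkx" → prefix "exxxx" already present; 2 new (k, x)
  "exkkxxkexk" → prefix "ex" already present; 8 new (k, k, x, x, k, e, x, k)
  "exxxxkkkex" → prefix "exxxxk" already present; 4 new (k, k, e, x)
  "exxxxkkek" → prefix "exxxxkk" already present; 2 new (e, k)
  "eexkkxek" → prefix "eexkk" already present; 3 new (x, e, k)
  "exkkxxkexx" → prefix "exkkxxkex" already present; 1 new (x)
Total nodes = 7 + 6 + 2 + 8 + 4 + 2 + 3 + 1 = 33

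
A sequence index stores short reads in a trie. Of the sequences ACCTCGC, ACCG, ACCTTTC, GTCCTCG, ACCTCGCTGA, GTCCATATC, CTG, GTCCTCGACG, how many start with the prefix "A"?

4

Filter for entries beginning with "A":
Matches: "ACCG", "ACCTCGC", "ACCTCGCTGA", "ACCTTTC"
Count: 4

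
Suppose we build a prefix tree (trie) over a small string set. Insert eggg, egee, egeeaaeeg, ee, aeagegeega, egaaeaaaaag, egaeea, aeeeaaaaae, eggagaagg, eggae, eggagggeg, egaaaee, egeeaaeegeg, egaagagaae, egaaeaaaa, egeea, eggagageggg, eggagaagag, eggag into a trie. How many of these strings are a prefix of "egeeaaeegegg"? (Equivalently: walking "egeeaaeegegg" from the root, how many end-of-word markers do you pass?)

Check each prefix of "egeeaaeegegg" against the stored set — each match is an end-marker on the path.
Prefixes of the query that are stored words: "egee", "egeea", "egeeaaeeg", "egeeaaeegeg"
Count: 4

4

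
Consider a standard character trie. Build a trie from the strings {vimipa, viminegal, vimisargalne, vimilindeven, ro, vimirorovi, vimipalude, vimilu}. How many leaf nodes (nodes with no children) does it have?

7

A leaf is a node with no children — equivalently, the end of a word that is not a proper prefix of any other stored word.
Those words: "ro", "vimilindeven", "vimilu", "viminegal", "vimipalude", "vimirorovi", "vimisargalne"
Leaf count: 7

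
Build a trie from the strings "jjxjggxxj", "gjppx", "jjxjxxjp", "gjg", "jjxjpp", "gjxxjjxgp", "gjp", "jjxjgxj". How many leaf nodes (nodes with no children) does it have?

Leaves are exactly the stored words that no other stored word extends.
Those words: "gjg", "gjppx", "gjxxjjxgp", "jjxjggxxj", "jjxjgxj", "jjxjpp", "jjxjxxjp"
Leaf count: 7

7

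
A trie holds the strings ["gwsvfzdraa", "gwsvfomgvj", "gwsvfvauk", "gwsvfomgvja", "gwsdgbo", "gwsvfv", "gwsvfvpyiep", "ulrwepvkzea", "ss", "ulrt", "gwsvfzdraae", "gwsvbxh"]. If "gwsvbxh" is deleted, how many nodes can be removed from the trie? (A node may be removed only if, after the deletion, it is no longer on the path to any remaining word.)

3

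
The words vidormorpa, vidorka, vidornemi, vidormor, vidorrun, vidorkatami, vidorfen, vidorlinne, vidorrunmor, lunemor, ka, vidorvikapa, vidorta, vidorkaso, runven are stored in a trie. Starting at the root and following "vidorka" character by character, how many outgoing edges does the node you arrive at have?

Walk "vidorka" from the root, arriving at one node.
Distinct next characters after "vidorka": s, t.
That node has 2 child edges.

2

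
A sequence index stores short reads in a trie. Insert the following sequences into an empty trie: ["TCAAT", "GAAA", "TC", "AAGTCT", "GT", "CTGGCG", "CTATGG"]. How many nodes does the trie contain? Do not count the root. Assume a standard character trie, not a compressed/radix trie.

26

Trace insertions, counting only characters that open a new branch:
  "TCAAT" → 5 new (T, C, A, A, T)
  "GAAA" → 4 new (G, A, A, A)
  "TC" → prefix "TC" already present; 0 new (none)
  "AAGTCT" → 6 new (A, A, G, T, C, T)
  "GT" → prefix "G" already present; 1 new (T)
  "CTGGCG" → 6 new (C, T, G, G, C, G)
  "CTATGG" → prefix "CT" already present; 4 new (A, T, G, G)
Total nodes = 5 + 4 + 0 + 6 + 1 + 6 + 4 = 26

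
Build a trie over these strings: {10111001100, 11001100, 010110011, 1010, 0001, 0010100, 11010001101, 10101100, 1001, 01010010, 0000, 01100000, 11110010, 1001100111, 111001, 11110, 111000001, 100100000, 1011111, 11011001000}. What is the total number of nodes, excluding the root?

Trace insertions, counting only characters that open a new branch:
  "10111001100" → 11 new (1, 0, 1, 1, 1, 0, 0, 1, 1, 0, 0)
  "11001100" → prefix "1" already present; 7 new (1, 0, 0, 1, 1, 0, 0)
  "010110011" → 9 new (0, 1, 0, 1, 1, 0, 0, 1, 1)
  "1010" → prefix "101" already present; 1 new (0)
  "0001" → prefix "0" already present; 3 new (0, 0, 1)
  "0010100" → prefix "00" already present; 5 new (1, 0, 1, 0, 0)
  "11010001101" → prefix "110" already present; 8 new (1, 0, 0, 0, 1, 1, 0, 1)
  "10101100" → prefix "1010" already present; 4 new (1, 1, 0, 0)
  "1001" → prefix "10" already present; 2 new (0, 1)
  "01010010" → prefix "0101" already present; 4 new (0, 0, 1, 0)
  "0000" → prefix "000" already present; 1 new (0)
  "01100000" → prefix "01" already present; 6 new (1, 0, 0, 0, 0, 0)
  "11110010" → prefix "11" already present; 6 new (1, 1, 0, 0, 1, 0)
  "1001100111" → prefix "1001" already present; 6 new (1, 0, 0, 1, 1, 1)
  "111001" → prefix "111" already present; 3 new (0, 0, 1)
  "11110" → prefix "11110" already present; 0 new (none)
  "111000001" → prefix "11100" already present; 4 new (0, 0, 0, 1)
  "100100000" → prefix "1001" already present; 5 new (0, 0, 0, 0, 0)
  "1011111" → prefix "10111" already present; 2 new (1, 1)
  "11011001000" → prefix "1101" already present; 7 new (1, 0, 0, 1, 0, 0, 0)
Total nodes = 11 + 7 + 9 + 1 + 3 + 5 + 8 + 4 + 2 + 4 + 1 + 6 + 6 + 6 + 3 + 0 + 4 + 5 + 2 + 7 = 94

94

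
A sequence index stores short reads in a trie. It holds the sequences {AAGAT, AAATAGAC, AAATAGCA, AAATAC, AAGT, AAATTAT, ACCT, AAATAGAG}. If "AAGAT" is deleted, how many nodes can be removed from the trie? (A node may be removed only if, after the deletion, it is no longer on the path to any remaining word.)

2

A node on "AAGAT"'s path can go only if nothing else ends at it or branches off below it.
The suffix "AT" (2 nodes) is used only by "AAGAT"; the node for "AAG" still has the child "T", so pruning stops there.
Nodes removed: 2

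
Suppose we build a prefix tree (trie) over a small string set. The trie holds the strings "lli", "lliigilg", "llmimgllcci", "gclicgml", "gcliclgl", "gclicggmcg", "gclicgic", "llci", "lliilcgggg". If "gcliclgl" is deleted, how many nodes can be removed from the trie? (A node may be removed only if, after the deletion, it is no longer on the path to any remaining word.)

Walk "gcliclgl" from the leaf back toward the root, removing each node that no remaining word uses.
The suffix "lgl" (3 nodes) is used only by "gcliclgl"; the node for "gclic" still has the child "g", so pruning stops there.
Nodes removed: 3

3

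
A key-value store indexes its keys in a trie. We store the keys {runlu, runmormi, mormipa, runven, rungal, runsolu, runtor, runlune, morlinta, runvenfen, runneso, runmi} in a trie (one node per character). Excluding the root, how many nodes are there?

For each word, the new-node count is its length minus the longest prefix already in the trie:
  "runlu" → 5 new (r, u, n, l, u)
  "runmormi" → prefix "run" already present; 5 new (m, o, r, m, i)
  "mormipa" → 7 new (m, o, r, m, i, p, a)
  "runven" → prefix "run" already present; 3 new (v, e, n)
  "rungal" → prefix "run" already present; 3 new (g, a, l)
  "runsolu" → prefix "run" already present; 4 new (s, o, l, u)
  "runtor" → prefix "run" already present; 3 new (t, o, r)
  "runlune" → prefix "runlu" already present; 2 new (n, e)
  "morlinta" → prefix "mor" already present; 5 new (l, i, n, t, a)
  "runvenfen" → prefix "runven" already present; 3 new (f, e, n)
  "runneso" → prefix "run" already present; 4 new (n, e, s, o)
  "runmi" → prefix "runm" already present; 1 new (i)
Total nodes = 5 + 5 + 7 + 3 + 3 + 4 + 3 + 2 + 5 + 3 + 4 + 1 = 45

45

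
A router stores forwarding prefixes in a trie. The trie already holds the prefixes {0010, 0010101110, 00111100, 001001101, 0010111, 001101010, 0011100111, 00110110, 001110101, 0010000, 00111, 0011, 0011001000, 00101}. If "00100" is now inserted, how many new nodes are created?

0

Every character of "00100" already lies on an existing path (it is a prefix of some stored word).
No new nodes are needed: 0.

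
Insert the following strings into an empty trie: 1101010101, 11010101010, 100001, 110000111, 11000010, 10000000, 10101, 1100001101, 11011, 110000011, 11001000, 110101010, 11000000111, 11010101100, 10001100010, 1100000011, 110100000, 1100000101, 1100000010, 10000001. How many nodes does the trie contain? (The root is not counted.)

Insert word by word; a character creates a node only if that edge doesn't already exist:
  "1101010101" → 10 new (1, 1, 0, 1, 0, 1, 0, 1, 0, 1)
  "11010101010" → prefix "1101010101" already present; 1 new (0)
  "100001" → prefix "1" already present; 5 new (0, 0, 0, 0, 1)
  "110000111" → prefix "110" already present; 6 new (0, 0, 0, 1, 1, 1)
  "11000010" → prefix "1100001" already present; 1 new (0)
  "10000000" → prefix "10000" already present; 3 new (0, 0, 0)
  "10101" → prefix "10" already present; 3 new (1, 0, 1)
  "1100001101" → prefix "11000011" already present; 2 new (0, 1)
  "11011" → prefix "1101" already present; 1 new (1)
  "110000011" → prefix "110000" already present; 3 new (0, 1, 1)
  "11001000" → prefix "1100" already present; 4 new (1, 0, 0, 0)
  "110101010" → prefix "110101010" already present; 0 new (none)
  "11000000111" → prefix "1100000" already present; 4 new (0, 1, 1, 1)
  "11010101100" → prefix "11010101" already present; 3 new (1, 0, 0)
  "10001100010" → prefix "1000" already present; 7 new (1, 1, 0, 0, 0, 1, 0)
  "1100000011" → prefix "1100000011" already present; 0 new (none)
  "110100000" → prefix "11010" already present; 4 new (0, 0, 0, 0)
  "1100000101" → prefix "11000001" already present; 2 new (0, 1)
  "1100000010" → prefix "110000001" already present; 1 new (0)
  "10000001" → prefix "1000000" already present; 1 new (1)
Total nodes = 10 + 1 + 5 + 6 + 1 + 3 + 3 + 2 + 1 + 3 + 4 + 0 + 4 + 3 + 7 + 0 + 4 + 2 + 1 + 1 = 61

61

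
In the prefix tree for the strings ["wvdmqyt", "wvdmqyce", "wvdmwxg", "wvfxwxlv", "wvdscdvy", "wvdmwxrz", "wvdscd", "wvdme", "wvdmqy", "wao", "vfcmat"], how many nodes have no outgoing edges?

Leaves are exactly the stored words that no other stored word extends.
Those words: "vfcmat", "wao", "wvdme", "wvdmqyce", "wvdmqyt", "wvdmwxg", "wvdmwxrz", "wvdscdvy", "wvfxwxlv"
Leaf count: 9

9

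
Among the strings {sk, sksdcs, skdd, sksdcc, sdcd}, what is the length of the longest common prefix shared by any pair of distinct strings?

5

The deepest shared node is where two words last agree before diverging.
"sksdcc" and "sksdcs" agree on "sksdc" (5 characters) before diverging; nothing deeper is shared.
Longest shared-prefix length: 5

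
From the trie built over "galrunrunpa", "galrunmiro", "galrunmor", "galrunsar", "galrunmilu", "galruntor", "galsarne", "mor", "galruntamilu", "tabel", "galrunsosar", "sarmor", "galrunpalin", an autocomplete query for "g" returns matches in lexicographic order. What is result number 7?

Words with prefix "g", in lexicographic order: "galrunmilu", "galrunmiro", "galrunmor", "galrunpalin", "galrunrunpa", "galrunsar", "galrunsosar", "galruntamilu", "galruntor", "galsarne"
Position 7: galrunsosar

galrunsosar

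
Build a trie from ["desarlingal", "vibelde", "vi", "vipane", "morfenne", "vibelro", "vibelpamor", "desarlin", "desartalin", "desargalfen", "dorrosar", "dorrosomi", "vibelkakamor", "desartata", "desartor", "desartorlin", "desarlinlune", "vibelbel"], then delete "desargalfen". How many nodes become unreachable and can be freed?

A node on "desargalfen"'s path can go only if nothing else ends at it or branches off below it.
The suffix "galfen" (6 nodes) is used only by "desargalfen"; the node for "desar" still has the child "l", so pruning stops there.
Nodes removed: 6

6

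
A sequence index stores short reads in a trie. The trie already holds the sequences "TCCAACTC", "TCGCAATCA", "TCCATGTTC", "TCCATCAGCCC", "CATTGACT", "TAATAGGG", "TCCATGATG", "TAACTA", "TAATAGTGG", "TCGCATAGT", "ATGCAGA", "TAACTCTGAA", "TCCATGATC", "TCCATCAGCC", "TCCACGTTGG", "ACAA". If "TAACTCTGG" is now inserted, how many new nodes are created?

Walking "TAACTCTGG" from the root, the first 8 characters ("TAACTCTG") follow existing edges; "G" is the first miss.
Each of the 1 remaining characters creates one node.

1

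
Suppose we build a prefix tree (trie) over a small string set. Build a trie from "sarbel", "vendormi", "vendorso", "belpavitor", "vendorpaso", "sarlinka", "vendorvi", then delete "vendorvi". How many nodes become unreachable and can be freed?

2

A node on "vendorvi"'s path can go only if nothing else ends at it or branches off below it.
The suffix "vi" (2 nodes) is used only by "vendorvi"; the node for "vendor" still has the child "m", so pruning stops there.
Nodes removed: 2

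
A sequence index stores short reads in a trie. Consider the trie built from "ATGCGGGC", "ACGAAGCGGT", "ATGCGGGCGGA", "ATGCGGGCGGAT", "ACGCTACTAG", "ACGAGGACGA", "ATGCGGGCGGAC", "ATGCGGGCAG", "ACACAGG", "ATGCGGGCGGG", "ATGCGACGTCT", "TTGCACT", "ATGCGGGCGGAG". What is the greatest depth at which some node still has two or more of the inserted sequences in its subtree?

11

Equivalently: take the maximum, over all pairs, of their longest common prefix length.
e.g. "ATGCGGGCGGA" and "ATGCGGGCGGAC" share the prefix "ATGCGGGCGGA" of length 11; no pair shares a longer one.
Longest shared-prefix length: 11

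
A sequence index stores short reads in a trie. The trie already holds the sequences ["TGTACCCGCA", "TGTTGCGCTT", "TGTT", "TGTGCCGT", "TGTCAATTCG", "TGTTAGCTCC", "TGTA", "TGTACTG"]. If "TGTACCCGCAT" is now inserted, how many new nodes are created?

"TGTACCCGCA" is already a path in the trie; the remaining "T" must be added.
So 11 − 10 = 1 new nodes.

1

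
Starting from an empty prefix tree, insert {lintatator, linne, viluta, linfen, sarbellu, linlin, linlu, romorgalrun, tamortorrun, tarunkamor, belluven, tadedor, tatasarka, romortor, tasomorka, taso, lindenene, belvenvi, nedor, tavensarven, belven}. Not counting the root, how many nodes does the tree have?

118

Insert word by word; a character creates a node only if that edge doesn't already exist:
  "lintatator" → 10 new (l, i, n, t, a, t, a, t, o, r)
  "linne" → prefix "lin" already present; 2 new (n, e)
  "viluta" → 6 new (v, i, l, u, t, a)
  "linfen" → prefix "lin" already present; 3 new (f, e, n)
  "sarbellu" → 8 new (s, a, r, b, e, l, l, u)
  "linlin" → prefix "lin" already present; 3 new (l, i, n)
  "linlu" → prefix "linl" already present; 1 new (u)
  "romorgalrun" → 11 new (r, o, m, o, r, g, a, l, r, u, n)
  "tamortorrun" → 11 new (t, a, m, o, r, t, o, r, r, u, n)
  "tarunkamor" → prefix "ta" already present; 8 new (r, u, n, k, a, m, o, r)
  "belluven" → 8 new (b, e, l, l, u, v, e, n)
  "tadedor" → prefix "ta" already present; 5 new (d, e, d, o, r)
  "tatasarka" → prefix "ta" already present; 7 new (t, a, s, a, r, k, a)
  "romortor" → prefix "romor" already present; 3 new (t, o, r)
  "tasomorka" → prefix "ta" already present; 7 new (s, o, m, o, r, k, a)
  "taso" → prefix "taso" already present; 0 new (none)
  "lindenene" → prefix "lin" already present; 6 new (d, e, n, e, n, e)
  "belvenvi" → prefix "bel" already present; 5 new (v, e, n, v, i)
  "nedor" → 5 new (n, e, d, o, r)
  "tavensarven" → prefix "ta" already present; 9 new (v, e, n, s, a, r, v, e, n)
  "belven" → prefix "belven" already present; 0 new (none)
Total nodes = 10 + 2 + 6 + 3 + 8 + 3 + 1 + 11 + 11 + 8 + 8 + 5 + 7 + 3 + 7 + 0 + 6 + 5 + 5 + 9 + 0 = 118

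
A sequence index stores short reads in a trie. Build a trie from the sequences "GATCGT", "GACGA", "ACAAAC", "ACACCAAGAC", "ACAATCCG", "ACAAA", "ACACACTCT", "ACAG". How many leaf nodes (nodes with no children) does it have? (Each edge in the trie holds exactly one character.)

Leaves are exactly the stored words that no other stored word extends.
Those words: "ACAAAC", "ACAATCCG", "ACACACTCT", "ACACCAAGAC", "ACAG", "GACGA", "GATCGT"
Leaf count: 7

7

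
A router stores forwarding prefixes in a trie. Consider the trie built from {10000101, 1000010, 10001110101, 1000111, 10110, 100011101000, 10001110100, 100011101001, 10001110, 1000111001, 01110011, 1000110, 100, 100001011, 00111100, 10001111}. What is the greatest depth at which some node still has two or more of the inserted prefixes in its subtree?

11

Look for the deepest trie node that still has at least two words in its subtree.
e.g. "10001110100" and "100011101000" share the prefix "10001110100" of length 11; no pair shares a longer one.
Longest shared-prefix length: 11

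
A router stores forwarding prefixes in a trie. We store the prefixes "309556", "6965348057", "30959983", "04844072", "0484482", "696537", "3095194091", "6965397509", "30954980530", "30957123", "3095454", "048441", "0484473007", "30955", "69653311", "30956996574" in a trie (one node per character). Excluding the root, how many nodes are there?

Count nodes per top-level branch (shared prefixes stored once):
  '0'-branch (04844072, 048441, 0484473007, 0484482): 16 nodes
  '3'-branch (3095194091, 3095454, 30954980530, 30955, 309556, 30956996574, 30957123, 30959983): 36 nodes
  '6'-branch (69653311, 6965348057, 696537, 6965397509): 19 nodes
Sum: 71

71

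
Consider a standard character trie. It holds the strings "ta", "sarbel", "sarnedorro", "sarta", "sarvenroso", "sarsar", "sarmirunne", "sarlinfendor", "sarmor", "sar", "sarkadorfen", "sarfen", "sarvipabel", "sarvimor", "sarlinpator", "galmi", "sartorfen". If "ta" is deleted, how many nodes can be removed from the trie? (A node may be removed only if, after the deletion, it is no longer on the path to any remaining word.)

2

A node on "ta"'s path can go only if nothing else ends at it or branches off below it.
No other word shares any prefix with "ta", so all 2 of its nodes go.
Nodes removed: 2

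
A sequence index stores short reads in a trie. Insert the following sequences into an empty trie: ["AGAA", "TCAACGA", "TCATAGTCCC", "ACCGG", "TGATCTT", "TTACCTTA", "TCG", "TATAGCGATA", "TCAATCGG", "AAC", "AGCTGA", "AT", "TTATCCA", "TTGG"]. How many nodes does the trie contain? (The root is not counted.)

62

For each word, the new-node count is its length minus the longest prefix already in the trie:
  "AGAA" → 4 new (A, G, A, A)
  "TCAACGA" → 7 new (T, C, A, A, C, G, A)
  "TCATAGTCCC" → prefix "TCA" already present; 7 new (T, A, G, T, C, C, C)
  "ACCGG" → prefix "A" already present; 4 new (C, C, G, G)
  "TGATCTT" → prefix "T" already present; 6 new (G, A, T, C, T, T)
  "TTACCTTA" → prefix "T" already present; 7 new (T, A, C, C, T, T, A)
  "TCG" → prefix "TC" already present; 1 new (G)
  "TATAGCGATA" → prefix "T" already present; 9 new (A, T, A, G, C, G, A, T, A)
  "TCAATCGG" → prefix "TCAA" already present; 4 new (T, C, G, G)
  "AAC" → prefix "A" already present; 2 new (A, C)
  "AGCTGA" → prefix "AG" already present; 4 new (C, T, G, A)
  "AT" → prefix "A" already present; 1 new (T)
  "TTATCCA" → prefix "TTA" already present; 4 new (T, C, C, A)
  "TTGG" → prefix "TT" already present; 2 new (G, G)
Total nodes = 4 + 7 + 7 + 4 + 6 + 7 + 1 + 9 + 4 + 2 + 4 + 1 + 4 + 2 = 62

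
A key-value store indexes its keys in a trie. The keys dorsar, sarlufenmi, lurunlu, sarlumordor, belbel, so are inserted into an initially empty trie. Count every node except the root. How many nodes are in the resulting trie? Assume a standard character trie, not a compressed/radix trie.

Trace insertions, counting only characters that open a new branch:
  "dorsar" → 6 new (d, o, r, s, a, r)
  "sarlufenmi" → 10 new (s, a, r, l, u, f, e, n, m, i)
  "lurunlu" → 7 new (l, u, r, u, n, l, u)
  "sarlumordor" → prefix "sarlu" already present; 6 new (m, o, r, d, o, r)
  "belbel" → 6 new (b, e, l, b, e, l)
  "so" → prefix "s" already present; 1 new (o)
Total nodes = 6 + 10 + 7 + 6 + 6 + 1 = 36

36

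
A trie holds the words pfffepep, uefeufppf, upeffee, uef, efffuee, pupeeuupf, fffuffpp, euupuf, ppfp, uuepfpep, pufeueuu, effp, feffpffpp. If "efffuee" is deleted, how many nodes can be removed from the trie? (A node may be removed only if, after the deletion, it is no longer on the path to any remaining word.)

4

A node on "efffuee"'s path can go only if nothing else ends at it or branches off below it.
The suffix "fuee" (4 nodes) is used only by "efffuee"; the node for "eff" still has the child "p", so pruning stops there.
Nodes removed: 4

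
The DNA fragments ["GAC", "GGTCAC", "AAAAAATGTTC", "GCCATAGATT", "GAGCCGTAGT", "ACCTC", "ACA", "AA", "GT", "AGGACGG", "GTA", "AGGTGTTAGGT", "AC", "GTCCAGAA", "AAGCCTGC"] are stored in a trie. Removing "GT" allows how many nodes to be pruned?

0

A node on "GT"'s path can go only if nothing else ends at it or branches off below it.
Every node on "GT" is still needed (e.g. by "GTA"), so nothing is freed.
Nodes removed: 0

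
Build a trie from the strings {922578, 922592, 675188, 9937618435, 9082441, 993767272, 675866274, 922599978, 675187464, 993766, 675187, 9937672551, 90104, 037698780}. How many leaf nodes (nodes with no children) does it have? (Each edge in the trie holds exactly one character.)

A leaf is a node with no children — equivalently, the end of a word that is not a proper prefix of any other stored word.
Those words: "037698780", "675187464", "675188", "675866274", "90104", "9082441", "922578", "922592", "922599978", "9937618435", "993766", "9937672551", "993767272"
Leaf count: 13

13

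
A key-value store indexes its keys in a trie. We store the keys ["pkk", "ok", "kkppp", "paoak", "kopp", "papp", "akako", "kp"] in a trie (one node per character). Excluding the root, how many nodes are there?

25

Trace insertions, counting only characters that open a new branch:
  "pkk" → 3 new (p, k, k)
  "ok" → 2 new (o, k)
  "kkppp" → 5 new (k, k, p, p, p)
  "paoak" → prefix "p" already present; 4 new (a, o, a, k)
  "kopp" → prefix "k" already present; 3 new (o, p, p)
  "papp" → prefix "pa" already present; 2 new (p, p)
  "akako" → 5 new (a, k, a, k, o)
  "kp" → prefix "k" already present; 1 new (p)
Total nodes = 3 + 2 + 5 + 4 + 3 + 2 + 5 + 1 = 25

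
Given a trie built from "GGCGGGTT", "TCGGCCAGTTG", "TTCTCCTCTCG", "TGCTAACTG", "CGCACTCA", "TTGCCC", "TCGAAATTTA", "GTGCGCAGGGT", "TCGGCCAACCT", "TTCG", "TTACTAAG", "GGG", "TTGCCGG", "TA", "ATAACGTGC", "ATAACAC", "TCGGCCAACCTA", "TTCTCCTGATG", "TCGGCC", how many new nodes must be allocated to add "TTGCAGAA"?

4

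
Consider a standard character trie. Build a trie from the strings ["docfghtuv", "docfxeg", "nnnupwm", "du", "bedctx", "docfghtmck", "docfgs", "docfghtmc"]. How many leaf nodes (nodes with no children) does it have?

7

Leaves are exactly the stored words that no other stored word extends.
Those words: "bedctx", "docfghtmck", "docfghtuv", "docfgs", "docfxeg", "du", "nnnupwm"
Leaf count: 7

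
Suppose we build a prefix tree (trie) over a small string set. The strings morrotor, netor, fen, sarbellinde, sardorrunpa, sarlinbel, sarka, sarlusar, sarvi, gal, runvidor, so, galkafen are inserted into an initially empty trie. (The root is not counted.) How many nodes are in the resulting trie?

66

Insert word by word; a character creates a node only if that edge doesn't already exist:
  "morrotor" → 8 new (m, o, r, r, o, t, o, r)
  "netor" → 5 new (n, e, t, o, r)
  "fen" → 3 new (f, e, n)
  "sarbellinde" → 11 new (s, a, r, b, e, l, l, i, n, d, e)
  "sardorrunpa" → prefix "sar" already present; 8 new (d, o, r, r, u, n, p, a)
  "sarlinbel" → prefix "sar" already present; 6 new (l, i, n, b, e, l)
  "sarka" → prefix "sar" already present; 2 new (k, a)
  "sarlusar" → prefix "sarl" already present; 4 new (u, s, a, r)
  "sarvi" → prefix "sar" already present; 2 new (v, i)
  "gal" → 3 new (g, a, l)
  "runvidor" → 8 new (r, u, n, v, i, d, o, r)
  "so" → prefix "s" already present; 1 new (o)
  "galkafen" → prefix "gal" already present; 5 new (k, a, f, e, n)
Total nodes = 8 + 5 + 3 + 11 + 8 + 6 + 2 + 4 + 2 + 3 + 8 + 1 + 5 = 66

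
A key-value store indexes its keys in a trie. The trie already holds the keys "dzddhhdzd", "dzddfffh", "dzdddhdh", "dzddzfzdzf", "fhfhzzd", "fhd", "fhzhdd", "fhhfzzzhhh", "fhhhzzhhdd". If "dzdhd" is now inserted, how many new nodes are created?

2

The longest prefix of "dzdhd" already in the trie is "dzd" (length 3).
New nodes needed: |"dzdhd"| − 3 = 5 − 3 = 2.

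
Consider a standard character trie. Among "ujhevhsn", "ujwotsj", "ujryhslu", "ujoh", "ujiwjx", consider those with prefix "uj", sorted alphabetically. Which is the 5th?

ujwotsj

Words with prefix "uj", in lexicographic order: "ujhevhsn", "ujiwjx", "ujoh", "ujryhslu", "ujwotsj"
The 5th is ujwotsj.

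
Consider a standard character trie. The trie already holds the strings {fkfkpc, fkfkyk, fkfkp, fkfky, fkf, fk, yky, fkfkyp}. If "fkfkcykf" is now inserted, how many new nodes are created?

4

Walking "fkfkcykf" from the root, the first 4 characters ("fkfk") follow existing edges; "c" is the first miss.
New nodes needed: |"fkfkcykf"| − 4 = 8 − 4 = 4.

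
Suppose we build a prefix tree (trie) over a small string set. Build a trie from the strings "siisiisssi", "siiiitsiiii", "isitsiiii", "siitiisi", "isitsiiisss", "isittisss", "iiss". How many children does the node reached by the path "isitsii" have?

1

The children of the "isitsii" node are the distinct next characters among strings starting with "isitsii".
Characters that immediately follow "isitsii" among the stored strings: {i}.
That node has 1 child edge.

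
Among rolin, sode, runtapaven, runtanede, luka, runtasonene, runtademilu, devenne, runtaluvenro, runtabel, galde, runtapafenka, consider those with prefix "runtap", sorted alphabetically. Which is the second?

runtapaven

DFS of the "runtap" subtree visits, in order: "runtapafenka", "runtapaven"
Position 2: runtapaven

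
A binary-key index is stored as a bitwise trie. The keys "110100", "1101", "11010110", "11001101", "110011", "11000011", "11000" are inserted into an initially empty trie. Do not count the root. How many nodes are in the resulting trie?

Insert word by word; a character creates a node only if that edge doesn't already exist:
  "110100" → 6 new (1, 1, 0, 1, 0, 0)
  "1101" → prefix "1101" already present; 0 new (none)
  "11010110" → prefix "11010" already present; 3 new (1, 1, 0)
  "11001101" → prefix "110" already present; 5 new (0, 1, 1, 0, 1)
  "110011" → prefix "110011" already present; 0 new (none)
  "11000011" → prefix "1100" already present; 4 new (0, 0, 1, 1)
  "11000" → prefix "11000" already present; 0 new (none)
Total nodes = 6 + 0 + 3 + 5 + 0 + 4 + 0 = 18

18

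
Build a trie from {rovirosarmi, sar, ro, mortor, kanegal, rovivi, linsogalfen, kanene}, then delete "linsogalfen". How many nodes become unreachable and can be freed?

After clearing the end-marker at "linsogalfen", prune upward until reaching a node still needed by another word.
No other word shares any prefix with "linsogalfen", so all 11 of its nodes go.
Nodes removed: 11

11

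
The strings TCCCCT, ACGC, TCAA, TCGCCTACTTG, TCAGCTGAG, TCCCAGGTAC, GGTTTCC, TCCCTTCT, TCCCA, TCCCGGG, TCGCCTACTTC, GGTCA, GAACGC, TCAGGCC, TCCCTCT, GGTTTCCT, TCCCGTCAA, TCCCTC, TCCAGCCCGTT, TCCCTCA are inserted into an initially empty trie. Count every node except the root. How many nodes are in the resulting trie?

Count nodes per top-level branch (shared prefixes stored once):
  'A'-branch (ACGC): 4 nodes
  'G'-branch (GAACGC, GGTCA, GGTTTCC, GGTTTCCT): 15 nodes
  'T'-branch (TCAA, TCAGCTGAG, TCAGGCC, TCCAGCCCGTT, TCCCA, TCCCAGGTAC, TCCCCT, TCCCGGG, TCCCGTCAA, TCCCTC, TCCCTCA, TCCCTCT, TCCCTTCT, TCGCCTACTTC, TCGCCTACTTG): 55 nodes
Sum: 74

74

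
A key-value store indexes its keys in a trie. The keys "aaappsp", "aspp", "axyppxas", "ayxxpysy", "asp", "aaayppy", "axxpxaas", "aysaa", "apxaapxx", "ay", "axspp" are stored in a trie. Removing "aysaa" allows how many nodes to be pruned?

Walk "aysaa" from the leaf back toward the root, removing each node that no remaining word uses.
The suffix "saa" (3 nodes) is used only by "aysaa"; the node for "ay" still has the child "x", so pruning stops there.
Nodes removed: 3

3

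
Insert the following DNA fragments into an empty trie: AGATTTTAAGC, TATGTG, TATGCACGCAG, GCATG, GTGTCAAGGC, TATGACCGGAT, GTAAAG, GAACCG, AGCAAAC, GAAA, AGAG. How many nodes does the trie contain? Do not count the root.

61

Insert word by word; a character creates a node only if that edge doesn't already exist:
  "AGATTTTAAGC" → 11 new (A, G, A, T, T, T, T, A, A, G, C)
  "TATGTG" → 6 new (T, A, T, G, T, G)
  "TATGCACGCAG" → prefix "TATG" already present; 7 new (C, A, C, G, C, A, G)
  "GCATG" → 5 new (G, C, A, T, G)
  "GTGTCAAGGC" → prefix "G" already present; 9 new (T, G, T, C, A, A, G, G, C)
  "TATGACCGGAT" → prefix "TATG" already present; 7 new (A, C, C, G, G, A, T)
  "GTAAAG" → prefix "GT" already present; 4 new (A, A, A, G)
  "GAACCG" → prefix "G" already present; 5 new (A, A, C, C, G)
  "AGCAAAC" → prefix "AG" already present; 5 new (C, A, A, A, C)
  "GAAA" → prefix "GAA" already present; 1 new (A)
  "AGAG" → prefix "AGA" already present; 1 new (G)
Total nodes = 11 + 6 + 7 + 5 + 9 + 7 + 4 + 5 + 5 + 1 + 1 = 61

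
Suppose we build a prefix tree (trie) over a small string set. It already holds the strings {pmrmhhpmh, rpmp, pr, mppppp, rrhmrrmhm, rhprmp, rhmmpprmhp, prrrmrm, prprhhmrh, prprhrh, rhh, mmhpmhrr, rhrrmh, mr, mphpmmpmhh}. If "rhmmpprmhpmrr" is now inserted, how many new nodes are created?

The longest prefix of "rhmmpprmhpmrr" already in the trie is "rhmmpprmhp" (length 10).
Each of the 3 remaining characters creates one node.

3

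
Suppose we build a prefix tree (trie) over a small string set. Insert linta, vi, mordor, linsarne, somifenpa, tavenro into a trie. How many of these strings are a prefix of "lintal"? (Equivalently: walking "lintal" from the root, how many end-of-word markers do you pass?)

Check each prefix of "lintal" against the stored set — each match is an end-marker on the path.
Prefixes of the query that are stored words: "linta"
Count: 1

1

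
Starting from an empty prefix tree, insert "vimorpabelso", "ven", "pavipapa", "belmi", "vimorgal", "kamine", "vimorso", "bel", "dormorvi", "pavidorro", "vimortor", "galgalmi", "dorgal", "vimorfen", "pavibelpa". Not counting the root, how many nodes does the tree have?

73

Count nodes per top-level branch (shared prefixes stored once):
  'b'-branch (bel, belmi): 5 nodes
  'd'-branch (dorgal, dormorvi): 11 nodes
  'g'-branch (galgalmi): 8 nodes
  'k'-branch (kamine): 6 nodes
  'p'-branch (pavibelpa, pavidorro, pavipapa): 18 nodes
  'v'-branch (ven, vimorfen, vimorgal, vimorpabelso, vimorso, vimortor): 25 nodes
Sum: 73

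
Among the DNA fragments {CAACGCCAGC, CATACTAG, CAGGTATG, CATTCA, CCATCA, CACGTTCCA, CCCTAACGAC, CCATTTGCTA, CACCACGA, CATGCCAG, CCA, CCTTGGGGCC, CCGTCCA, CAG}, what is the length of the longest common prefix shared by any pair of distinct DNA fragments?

4

Look for the deepest trie node that still has at least two words in its subtree.
"CCATCA" and "CCATTTGCTA" agree on "CCAT" (4 characters) before diverging; nothing deeper is shared.
Longest shared-prefix length: 4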